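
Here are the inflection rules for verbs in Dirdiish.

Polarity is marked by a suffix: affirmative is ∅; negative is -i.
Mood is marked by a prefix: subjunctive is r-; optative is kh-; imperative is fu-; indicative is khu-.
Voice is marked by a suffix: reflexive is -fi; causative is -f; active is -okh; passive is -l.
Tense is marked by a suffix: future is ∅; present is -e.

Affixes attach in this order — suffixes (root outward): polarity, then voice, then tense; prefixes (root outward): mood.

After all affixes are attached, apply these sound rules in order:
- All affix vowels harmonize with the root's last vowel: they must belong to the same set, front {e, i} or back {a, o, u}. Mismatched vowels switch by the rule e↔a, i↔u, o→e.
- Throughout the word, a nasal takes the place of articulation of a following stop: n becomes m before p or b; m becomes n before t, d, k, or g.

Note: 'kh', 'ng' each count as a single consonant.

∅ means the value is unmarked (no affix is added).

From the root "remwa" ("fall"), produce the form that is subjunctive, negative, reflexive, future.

rremwaufu

Attach polarity negative -i → remwai.
Attach voice reflexive -fi → remwaifi.
Attach mood subjunctive r- → rremwaifi.
tense = future: zero marking, form stays rremwaifi.
Apply vowel harmony: rremwaifi → rremwaufu.
Nasal assimilation: no change.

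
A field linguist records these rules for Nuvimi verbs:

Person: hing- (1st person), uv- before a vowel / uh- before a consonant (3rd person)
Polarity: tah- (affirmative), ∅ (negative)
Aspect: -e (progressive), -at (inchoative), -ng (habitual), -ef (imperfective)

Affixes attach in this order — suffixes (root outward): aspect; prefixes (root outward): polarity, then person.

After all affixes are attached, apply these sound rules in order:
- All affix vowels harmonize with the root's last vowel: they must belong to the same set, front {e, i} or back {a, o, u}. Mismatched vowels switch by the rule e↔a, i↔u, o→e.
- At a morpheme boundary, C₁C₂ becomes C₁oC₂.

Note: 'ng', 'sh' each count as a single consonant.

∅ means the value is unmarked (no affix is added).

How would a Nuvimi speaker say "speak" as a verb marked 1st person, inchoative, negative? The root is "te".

polarity = negative: zero marking, form stays te.
Attach person 1st person hing- → hingte.
Attach aspect inchoative -at → hingteat.
Apply vowel harmony: hingteat → hingteet.
Apply epenthesis: hingteet → hingoteet.

hingoteet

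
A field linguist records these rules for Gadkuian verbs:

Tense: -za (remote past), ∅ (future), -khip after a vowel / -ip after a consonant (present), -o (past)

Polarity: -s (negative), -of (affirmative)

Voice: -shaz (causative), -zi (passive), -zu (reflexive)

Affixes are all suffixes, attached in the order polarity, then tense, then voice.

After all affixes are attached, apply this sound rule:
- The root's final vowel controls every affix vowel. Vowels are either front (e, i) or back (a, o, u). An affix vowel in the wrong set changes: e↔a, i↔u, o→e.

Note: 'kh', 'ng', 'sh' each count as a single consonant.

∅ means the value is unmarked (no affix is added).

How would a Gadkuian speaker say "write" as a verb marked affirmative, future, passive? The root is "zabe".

Attach polarity affirmative -of → zabeof.
tense = future: zero marking, form stays zabeof.
Attach voice passive -zi → zabeofzi.
Apply vowel harmony: zabeofzi → zabeefzi.

zabeefzi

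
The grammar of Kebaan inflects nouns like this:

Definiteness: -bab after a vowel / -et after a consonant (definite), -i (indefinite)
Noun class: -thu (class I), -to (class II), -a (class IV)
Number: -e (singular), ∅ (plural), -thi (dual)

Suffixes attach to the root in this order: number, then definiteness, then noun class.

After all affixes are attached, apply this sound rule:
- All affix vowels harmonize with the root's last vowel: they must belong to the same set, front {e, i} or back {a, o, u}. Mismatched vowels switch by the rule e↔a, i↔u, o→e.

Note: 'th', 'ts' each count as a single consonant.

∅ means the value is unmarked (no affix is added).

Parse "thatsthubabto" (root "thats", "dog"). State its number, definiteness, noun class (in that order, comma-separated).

dual, definite, class II

Segment: thats-thi-bab-to.
number: -thi → dual.
definiteness: -bab/et → definite.
noun class: -to → class II.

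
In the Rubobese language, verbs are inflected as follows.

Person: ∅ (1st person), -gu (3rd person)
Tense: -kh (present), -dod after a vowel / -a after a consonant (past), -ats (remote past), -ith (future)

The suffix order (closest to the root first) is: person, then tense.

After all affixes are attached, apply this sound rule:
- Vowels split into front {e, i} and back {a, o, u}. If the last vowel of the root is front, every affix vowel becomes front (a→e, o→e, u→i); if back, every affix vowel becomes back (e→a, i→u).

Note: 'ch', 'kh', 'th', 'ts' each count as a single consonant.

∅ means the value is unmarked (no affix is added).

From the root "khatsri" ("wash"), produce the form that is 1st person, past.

person = 1st person: zero marking, form stays khatsri.
Attach tense past -dod (after vowel 'i') → khatsridod.
Apply vowel harmony: khatsridod → khatsrided.

khatsrided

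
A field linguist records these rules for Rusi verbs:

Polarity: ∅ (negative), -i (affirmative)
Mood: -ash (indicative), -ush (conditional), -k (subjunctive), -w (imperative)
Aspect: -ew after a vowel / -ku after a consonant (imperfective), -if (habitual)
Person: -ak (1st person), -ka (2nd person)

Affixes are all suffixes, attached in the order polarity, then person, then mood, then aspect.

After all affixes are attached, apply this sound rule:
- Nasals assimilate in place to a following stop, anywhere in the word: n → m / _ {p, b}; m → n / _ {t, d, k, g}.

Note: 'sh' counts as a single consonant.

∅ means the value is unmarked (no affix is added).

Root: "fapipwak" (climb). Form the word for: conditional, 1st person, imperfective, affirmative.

fapipwakiakushku

Attach polarity affirmative -i → fapipwaki.
Attach person 1st person -ak → fapipwakiak.
Attach mood conditional -ush → fapipwakiakush.
Attach aspect imperfective -ku (after consonant 'sh') → fapipwakiakushku.
Nasal assimilation: no change.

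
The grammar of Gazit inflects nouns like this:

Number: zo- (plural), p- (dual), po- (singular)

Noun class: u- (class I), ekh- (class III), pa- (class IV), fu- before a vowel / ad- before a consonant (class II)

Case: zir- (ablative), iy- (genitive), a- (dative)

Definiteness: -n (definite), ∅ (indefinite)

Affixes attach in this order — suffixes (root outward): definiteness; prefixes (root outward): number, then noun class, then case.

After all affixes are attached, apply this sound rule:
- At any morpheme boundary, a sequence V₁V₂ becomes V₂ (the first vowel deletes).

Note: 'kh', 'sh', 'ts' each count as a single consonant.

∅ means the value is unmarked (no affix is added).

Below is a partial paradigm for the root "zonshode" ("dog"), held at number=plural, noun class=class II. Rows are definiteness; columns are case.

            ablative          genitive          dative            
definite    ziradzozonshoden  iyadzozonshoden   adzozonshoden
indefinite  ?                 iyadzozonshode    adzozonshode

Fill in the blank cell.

ziradzozonshode

definiteness = indefinite: zero marking, form stays zonshode.
Attach number plural zo- → zozonshode.
Attach noun class class II ad- (before consonant 'z') → adzozonshode.
Attach case ablative zir- → ziradzozonshode.
Vowel deletion: no change.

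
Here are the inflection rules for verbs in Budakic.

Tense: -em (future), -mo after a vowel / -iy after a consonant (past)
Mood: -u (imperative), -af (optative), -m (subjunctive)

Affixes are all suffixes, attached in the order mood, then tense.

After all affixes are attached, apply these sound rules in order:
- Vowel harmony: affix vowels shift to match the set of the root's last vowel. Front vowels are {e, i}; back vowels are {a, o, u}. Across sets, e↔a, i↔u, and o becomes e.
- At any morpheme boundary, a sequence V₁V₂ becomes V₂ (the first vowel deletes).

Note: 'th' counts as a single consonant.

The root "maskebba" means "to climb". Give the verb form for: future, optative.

maskebbafam

Attach mood optative -af → maskebbaaf.
Attach tense future -em → maskebbaafem.
Apply vowel harmony: maskebbaafem → maskebbaafam.
Apply vowel deletion: maskebbaafam → maskebbafam.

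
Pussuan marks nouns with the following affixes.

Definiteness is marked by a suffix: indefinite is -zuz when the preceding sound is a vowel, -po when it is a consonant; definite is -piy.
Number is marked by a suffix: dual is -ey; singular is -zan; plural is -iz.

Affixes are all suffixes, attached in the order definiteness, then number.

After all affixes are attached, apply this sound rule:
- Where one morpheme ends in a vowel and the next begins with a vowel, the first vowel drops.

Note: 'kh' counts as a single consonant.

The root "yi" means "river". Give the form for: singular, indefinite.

Attach definiteness indefinite -zuz (after vowel 'i') → yizuz.
Attach number singular -zan → yizuzzan.
Vowel deletion: no change.

yizuzzan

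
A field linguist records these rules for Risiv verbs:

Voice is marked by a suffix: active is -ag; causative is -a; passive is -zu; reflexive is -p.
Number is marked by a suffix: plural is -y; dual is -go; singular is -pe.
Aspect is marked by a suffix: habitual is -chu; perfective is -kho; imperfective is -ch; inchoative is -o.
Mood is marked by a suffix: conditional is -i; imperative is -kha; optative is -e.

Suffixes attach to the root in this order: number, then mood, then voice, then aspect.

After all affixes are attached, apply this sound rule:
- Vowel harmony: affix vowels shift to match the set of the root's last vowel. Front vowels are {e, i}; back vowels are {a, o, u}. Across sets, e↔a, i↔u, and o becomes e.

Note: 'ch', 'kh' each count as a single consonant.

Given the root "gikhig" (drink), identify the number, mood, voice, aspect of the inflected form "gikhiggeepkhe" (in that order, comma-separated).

dual, optative, reflexive, perfective

Segment: gikhig-go-e-p-kho.
number: -go → dual.
mood: -e → optative.
voice: -p → reflexive.
aspect: -kho → perfective.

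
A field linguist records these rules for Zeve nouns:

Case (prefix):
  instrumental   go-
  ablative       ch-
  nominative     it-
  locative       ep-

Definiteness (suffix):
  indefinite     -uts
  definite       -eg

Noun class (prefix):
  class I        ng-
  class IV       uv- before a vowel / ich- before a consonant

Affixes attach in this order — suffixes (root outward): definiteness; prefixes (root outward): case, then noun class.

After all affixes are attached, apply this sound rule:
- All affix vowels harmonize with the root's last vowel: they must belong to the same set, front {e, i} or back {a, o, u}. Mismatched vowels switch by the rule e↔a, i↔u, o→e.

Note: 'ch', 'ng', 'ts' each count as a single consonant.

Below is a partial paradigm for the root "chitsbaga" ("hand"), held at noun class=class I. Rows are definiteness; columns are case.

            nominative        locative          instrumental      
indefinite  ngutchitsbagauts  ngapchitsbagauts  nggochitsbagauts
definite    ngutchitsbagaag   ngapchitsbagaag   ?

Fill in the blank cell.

Attach definiteness definite -eg → chitsbagaeg.
Attach case instrumental go- → gochitsbagaeg.
Attach noun class class I ng- → nggochitsbagaeg.
Apply vowel harmony: nggochitsbagaeg → nggochitsbagaag.

nggochitsbagaag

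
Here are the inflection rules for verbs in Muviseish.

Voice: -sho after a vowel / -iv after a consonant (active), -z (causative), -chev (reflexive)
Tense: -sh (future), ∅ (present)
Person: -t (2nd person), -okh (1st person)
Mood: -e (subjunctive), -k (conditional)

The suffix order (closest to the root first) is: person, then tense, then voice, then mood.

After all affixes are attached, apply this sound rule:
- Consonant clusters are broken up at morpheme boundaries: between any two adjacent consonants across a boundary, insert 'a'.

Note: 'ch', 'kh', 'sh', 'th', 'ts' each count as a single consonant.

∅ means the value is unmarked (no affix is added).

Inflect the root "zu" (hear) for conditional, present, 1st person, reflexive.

zuokhachevak

Attach person 1st person -okh → zuokh.
tense = present: zero marking, form stays zuokh.
Attach voice reflexive -chev → zuokhchev.
Attach mood conditional -k → zuokhchevk.
Apply epenthesis: zuokhchevk → zuokhachevak.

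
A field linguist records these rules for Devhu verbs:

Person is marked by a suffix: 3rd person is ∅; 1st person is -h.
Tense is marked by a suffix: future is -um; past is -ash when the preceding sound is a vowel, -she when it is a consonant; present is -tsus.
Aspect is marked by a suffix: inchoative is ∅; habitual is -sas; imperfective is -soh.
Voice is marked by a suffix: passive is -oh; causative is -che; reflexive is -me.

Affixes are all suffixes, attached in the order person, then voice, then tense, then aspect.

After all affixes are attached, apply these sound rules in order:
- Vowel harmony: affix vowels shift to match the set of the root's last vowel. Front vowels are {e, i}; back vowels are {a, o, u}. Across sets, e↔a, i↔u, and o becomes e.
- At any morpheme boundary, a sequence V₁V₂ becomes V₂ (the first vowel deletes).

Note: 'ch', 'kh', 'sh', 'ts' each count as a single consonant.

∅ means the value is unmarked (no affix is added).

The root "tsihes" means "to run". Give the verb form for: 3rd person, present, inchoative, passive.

person = 3rd person: zero marking, form stays tsihes.
Attach voice passive -oh → tsihesoh.
Attach tense present -tsus → tsihesohtsus.
aspect = inchoative: zero marking, form stays tsihesohtsus.
Apply vowel harmony: tsihesohtsus → tsihesehtsis.
Vowel deletion: no change.

tsihesehtsis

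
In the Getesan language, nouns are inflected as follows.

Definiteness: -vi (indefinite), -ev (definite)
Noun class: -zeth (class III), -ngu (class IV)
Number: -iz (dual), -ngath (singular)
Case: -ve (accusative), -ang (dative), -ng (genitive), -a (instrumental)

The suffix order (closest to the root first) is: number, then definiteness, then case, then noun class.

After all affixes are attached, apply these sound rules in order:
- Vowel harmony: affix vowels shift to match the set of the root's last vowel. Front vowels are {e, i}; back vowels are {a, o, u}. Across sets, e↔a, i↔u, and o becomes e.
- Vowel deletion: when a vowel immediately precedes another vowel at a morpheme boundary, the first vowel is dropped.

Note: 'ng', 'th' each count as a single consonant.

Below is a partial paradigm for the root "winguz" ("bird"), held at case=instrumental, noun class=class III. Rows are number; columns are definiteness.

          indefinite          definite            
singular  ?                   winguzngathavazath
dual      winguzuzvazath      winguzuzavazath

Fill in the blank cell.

Attach number singular -ngath → winguzngath.
Attach definiteness indefinite -vi → winguzngathvi.
Attach case instrumental -a → winguzngathvia.
Attach noun class class III -zeth → winguzngathviazeth.
Apply vowel harmony: winguzngathviazeth → winguzngathvuazath.
Apply vowel deletion: winguzngathvuazath → winguzngathvazath.

winguzngathvazath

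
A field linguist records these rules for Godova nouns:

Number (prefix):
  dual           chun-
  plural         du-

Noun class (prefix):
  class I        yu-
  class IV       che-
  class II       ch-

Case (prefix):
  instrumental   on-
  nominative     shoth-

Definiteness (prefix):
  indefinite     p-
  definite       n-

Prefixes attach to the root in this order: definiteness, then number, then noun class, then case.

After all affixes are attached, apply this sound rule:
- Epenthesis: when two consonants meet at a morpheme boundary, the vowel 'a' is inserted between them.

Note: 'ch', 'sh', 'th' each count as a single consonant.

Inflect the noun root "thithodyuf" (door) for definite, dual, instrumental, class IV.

Attach definiteness definite n- → nthithodyuf.
Attach number dual chun- → chunnthithodyuf.
Attach noun class class IV che- → chechunnthithodyuf.
Attach case instrumental on- → onchechunnthithodyuf.
Apply epenthesis: onchechunnthithodyuf → onachechunanathithodyuf.

onachechunanathithodyuf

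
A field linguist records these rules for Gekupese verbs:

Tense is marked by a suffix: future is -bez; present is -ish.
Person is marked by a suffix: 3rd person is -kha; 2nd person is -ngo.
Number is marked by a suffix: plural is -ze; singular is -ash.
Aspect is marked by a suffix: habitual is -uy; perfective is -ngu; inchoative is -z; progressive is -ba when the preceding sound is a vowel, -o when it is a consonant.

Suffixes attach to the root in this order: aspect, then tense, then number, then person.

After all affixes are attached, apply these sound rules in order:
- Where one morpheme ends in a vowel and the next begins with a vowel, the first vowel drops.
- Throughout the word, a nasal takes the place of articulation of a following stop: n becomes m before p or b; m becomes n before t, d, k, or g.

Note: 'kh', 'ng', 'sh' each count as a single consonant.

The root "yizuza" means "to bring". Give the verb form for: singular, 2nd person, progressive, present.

Attach aspect progressive -ba (after vowel 'a') → yizuzaba.
Attach tense present -ish → yizuzabaish.
Attach number singular -ash → yizuzabaishash.
Attach person 2nd person -ngo → yizuzabaishashngo.
Apply vowel deletion: yizuzabaishashngo → yizuzabishashngo.
Nasal assimilation: no change.

yizuzabishashngo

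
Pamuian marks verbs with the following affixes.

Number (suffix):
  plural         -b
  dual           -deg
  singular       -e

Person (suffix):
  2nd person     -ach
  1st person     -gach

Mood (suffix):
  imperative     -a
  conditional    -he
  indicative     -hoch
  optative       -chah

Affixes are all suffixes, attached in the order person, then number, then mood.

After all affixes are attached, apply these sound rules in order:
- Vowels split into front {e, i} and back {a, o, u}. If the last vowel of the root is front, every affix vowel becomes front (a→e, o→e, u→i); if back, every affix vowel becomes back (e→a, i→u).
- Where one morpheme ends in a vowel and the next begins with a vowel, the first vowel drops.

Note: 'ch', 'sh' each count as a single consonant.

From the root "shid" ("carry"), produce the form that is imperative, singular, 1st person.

Attach person 1st person -gach → shidgach.
Attach number singular -e → shidgache.
Attach mood imperative -a → shidgachea.
Apply vowel harmony: shidgachea → shidgechee.
Apply vowel deletion: shidgechee → shidgeche.

shidgeche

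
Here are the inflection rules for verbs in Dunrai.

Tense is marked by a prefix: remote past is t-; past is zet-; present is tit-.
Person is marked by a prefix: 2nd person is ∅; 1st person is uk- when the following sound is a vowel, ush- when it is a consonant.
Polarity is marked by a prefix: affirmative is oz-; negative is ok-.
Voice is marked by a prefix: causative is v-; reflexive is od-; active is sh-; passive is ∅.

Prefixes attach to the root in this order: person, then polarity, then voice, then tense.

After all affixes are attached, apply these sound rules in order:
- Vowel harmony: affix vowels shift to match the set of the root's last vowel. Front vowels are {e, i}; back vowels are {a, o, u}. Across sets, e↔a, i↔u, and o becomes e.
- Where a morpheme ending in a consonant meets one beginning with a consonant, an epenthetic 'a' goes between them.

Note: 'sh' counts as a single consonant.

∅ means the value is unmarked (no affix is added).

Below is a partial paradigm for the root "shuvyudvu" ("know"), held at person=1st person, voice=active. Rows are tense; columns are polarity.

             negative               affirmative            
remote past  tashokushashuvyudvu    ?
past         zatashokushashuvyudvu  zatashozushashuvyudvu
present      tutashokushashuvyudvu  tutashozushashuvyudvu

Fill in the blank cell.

tashozushashuvyudvu

Attach person 1st person ush- (before consonant 'sh') → ushshuvyudvu.
Attach polarity affirmative oz- → ozushshuvyudvu.
Attach voice active sh- → shozushshuvyudvu.
Attach tense remote past t- → tshozushshuvyudvu.
Vowel harmony: no change.
Apply epenthesis: tshozushshuvyudvu → tashozushashuvyudvu.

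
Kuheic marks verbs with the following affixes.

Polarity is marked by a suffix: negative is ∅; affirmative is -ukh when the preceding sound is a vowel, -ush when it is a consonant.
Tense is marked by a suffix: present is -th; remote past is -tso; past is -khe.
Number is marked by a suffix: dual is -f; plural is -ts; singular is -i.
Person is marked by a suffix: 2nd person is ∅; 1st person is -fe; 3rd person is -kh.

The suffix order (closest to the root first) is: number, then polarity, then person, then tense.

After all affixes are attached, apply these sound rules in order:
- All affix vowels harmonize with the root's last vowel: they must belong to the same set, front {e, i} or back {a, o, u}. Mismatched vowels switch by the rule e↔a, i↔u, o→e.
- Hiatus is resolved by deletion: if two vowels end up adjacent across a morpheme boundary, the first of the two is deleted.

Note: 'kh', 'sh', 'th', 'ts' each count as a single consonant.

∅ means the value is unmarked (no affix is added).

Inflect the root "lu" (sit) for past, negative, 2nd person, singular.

lukha

Attach number singular -i → lui.
polarity = negative: zero marking, form stays lui.
person = 2nd person: zero marking, form stays lui.
Attach tense past -khe → luikhe.
Apply vowel harmony: luikhe → luukha.
Apply vowel deletion: luukha → lukha.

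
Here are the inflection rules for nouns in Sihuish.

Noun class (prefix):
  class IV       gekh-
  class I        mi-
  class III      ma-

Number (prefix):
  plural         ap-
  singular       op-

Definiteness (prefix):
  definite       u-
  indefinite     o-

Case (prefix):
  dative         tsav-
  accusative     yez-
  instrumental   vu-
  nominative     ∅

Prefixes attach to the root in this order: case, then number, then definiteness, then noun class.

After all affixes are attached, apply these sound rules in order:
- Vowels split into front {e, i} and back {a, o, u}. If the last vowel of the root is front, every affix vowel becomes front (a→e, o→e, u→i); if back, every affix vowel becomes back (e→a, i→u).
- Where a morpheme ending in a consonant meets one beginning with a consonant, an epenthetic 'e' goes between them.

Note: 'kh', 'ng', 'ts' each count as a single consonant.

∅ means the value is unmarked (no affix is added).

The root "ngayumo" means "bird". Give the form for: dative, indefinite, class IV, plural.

Attach case dative tsav- → tsavngayumo.
Attach number plural ap- → aptsavngayumo.
Attach definiteness indefinite o- → oaptsavngayumo.
Attach noun class class IV gekh- → gekhoaptsavngayumo.
Apply vowel harmony: gekhoaptsavngayumo → gakhoaptsavngayumo.
Apply epenthesis: gakhoaptsavngayumo → gakhoapetsavengayumo.

gakhoapetsavengayumo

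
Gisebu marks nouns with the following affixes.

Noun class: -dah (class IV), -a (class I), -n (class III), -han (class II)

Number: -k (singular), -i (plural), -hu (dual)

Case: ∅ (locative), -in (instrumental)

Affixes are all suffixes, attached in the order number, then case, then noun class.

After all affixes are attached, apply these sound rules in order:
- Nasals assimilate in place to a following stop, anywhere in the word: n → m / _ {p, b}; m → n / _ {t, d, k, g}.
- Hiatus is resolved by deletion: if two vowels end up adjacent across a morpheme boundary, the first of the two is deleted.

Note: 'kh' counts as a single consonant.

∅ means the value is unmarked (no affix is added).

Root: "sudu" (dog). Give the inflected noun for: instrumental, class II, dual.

suduhinhan

Attach number dual -hu → suduhu.
Attach case instrumental -in → suduhuin.
Attach noun class class II -han → suduhuinhan.
Nasal assimilation: no change.
Apply vowel deletion: suduhuinhan → suduhinhan.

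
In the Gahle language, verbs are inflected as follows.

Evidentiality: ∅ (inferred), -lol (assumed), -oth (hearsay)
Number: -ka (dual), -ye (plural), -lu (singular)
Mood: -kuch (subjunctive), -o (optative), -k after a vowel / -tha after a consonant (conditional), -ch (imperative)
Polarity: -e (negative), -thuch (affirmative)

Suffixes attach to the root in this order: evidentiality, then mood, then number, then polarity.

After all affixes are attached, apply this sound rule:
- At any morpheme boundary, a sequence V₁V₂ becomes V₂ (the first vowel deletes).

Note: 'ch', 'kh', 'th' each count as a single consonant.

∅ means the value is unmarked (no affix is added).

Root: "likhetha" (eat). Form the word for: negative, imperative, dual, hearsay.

likhethothchke

Attach evidentiality hearsay -oth → likhethaoth.
Attach mood imperative -ch → likhethaothch.
Attach number dual -ka → likhethaothchka.
Attach polarity negative -e → likhethaothchkae.
Apply vowel deletion: likhethaothchkae → likhethothchke.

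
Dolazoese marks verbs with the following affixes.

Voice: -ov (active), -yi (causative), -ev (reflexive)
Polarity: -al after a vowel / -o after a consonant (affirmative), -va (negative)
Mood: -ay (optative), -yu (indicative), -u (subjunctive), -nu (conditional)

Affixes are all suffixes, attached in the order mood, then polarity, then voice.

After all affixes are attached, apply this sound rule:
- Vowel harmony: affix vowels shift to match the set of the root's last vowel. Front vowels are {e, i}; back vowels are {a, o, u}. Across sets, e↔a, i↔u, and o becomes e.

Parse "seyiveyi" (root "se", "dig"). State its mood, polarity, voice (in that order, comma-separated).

Segment: se-yu-va-yi.
mood: -yu → indicative.
polarity: -va → negative.
voice: -yi → causative.

indicative, negative, causative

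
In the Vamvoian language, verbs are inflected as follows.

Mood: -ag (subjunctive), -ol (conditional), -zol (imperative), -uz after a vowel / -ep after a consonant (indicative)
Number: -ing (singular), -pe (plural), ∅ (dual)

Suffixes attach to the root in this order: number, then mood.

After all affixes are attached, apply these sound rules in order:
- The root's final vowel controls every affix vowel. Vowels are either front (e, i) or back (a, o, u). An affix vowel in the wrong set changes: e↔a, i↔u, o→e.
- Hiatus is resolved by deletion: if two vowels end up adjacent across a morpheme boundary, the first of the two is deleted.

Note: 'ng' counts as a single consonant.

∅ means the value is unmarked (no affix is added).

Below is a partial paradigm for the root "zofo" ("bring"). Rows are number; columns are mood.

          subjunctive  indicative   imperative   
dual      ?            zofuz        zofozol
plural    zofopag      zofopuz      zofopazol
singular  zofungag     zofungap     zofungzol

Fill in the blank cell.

zofag

number = dual: zero marking, form stays zofo.
Attach mood subjunctive -ag → zofoag.
Vowel harmony: no change.
Apply vowel deletion: zofoag → zofag.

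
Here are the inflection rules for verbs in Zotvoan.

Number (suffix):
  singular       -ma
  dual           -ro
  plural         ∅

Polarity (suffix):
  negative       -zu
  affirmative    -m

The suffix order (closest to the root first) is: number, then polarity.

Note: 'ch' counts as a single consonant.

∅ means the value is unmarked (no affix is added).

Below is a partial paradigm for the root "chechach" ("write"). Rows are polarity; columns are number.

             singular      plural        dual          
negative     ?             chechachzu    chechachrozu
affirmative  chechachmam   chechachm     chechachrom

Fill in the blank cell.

Attach number singular -ma → chechachma.
Attach polarity negative -zu → chechachmazu.

chechachmazu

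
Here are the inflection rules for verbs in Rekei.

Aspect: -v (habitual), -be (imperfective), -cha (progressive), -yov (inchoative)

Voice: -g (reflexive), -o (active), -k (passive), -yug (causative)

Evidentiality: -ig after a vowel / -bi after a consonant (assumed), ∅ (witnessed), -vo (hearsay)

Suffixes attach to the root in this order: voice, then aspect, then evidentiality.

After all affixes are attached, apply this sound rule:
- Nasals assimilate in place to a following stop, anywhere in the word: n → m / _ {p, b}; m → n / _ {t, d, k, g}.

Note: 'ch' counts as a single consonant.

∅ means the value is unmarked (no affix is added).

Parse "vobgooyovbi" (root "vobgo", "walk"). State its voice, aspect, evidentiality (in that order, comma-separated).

active, inchoative, assumed

Segment: vobgo-o-yov-bi.
voice: -o → active.
aspect: -yov → inchoative.
evidentiality: -ig/bi → assumed.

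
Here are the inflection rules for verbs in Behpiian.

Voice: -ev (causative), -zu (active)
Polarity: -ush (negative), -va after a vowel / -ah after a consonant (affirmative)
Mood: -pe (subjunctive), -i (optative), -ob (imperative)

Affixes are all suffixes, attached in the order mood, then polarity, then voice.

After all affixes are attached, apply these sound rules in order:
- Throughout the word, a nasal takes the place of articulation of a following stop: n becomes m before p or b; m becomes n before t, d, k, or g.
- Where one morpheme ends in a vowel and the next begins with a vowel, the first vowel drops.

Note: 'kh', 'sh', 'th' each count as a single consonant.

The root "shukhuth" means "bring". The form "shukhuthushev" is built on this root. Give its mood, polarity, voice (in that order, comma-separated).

Segment: shukhuth-i-ush-ev.
mood: -i → optative.
polarity: -ush → negative.
voice: -ev → causative.

optative, negative, causative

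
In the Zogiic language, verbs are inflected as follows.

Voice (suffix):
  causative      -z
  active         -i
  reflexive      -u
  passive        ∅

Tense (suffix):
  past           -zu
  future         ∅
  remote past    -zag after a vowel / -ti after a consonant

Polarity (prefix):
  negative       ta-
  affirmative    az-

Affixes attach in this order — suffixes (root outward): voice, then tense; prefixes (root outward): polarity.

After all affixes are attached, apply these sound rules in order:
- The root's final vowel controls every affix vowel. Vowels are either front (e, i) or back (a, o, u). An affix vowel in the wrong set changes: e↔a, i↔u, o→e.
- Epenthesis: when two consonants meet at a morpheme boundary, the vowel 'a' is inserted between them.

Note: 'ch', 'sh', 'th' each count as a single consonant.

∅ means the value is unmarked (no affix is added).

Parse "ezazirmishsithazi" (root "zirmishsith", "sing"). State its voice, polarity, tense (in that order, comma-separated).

passive, affirmative, past

Segment: az-zirmishsith-zu.
voice: ∅ → passive.
polarity: az- → affirmative.
tense: -zu → past.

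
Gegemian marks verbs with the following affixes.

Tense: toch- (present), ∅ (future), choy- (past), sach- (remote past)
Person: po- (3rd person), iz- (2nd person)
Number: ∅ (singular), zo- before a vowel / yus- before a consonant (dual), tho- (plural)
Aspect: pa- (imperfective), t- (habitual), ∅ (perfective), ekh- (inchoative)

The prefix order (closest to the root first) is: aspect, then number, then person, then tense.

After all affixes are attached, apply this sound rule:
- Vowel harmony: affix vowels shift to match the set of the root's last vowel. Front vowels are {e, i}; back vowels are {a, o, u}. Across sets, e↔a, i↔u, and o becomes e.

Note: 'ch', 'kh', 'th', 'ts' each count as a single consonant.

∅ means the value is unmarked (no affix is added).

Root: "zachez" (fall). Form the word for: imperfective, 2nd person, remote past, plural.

Attach aspect imperfective pa- → pazachez.
Attach number plural tho- → thopazachez.
Attach person 2nd person iz- → izthopazachez.
Attach tense remote past sach- → sachizthopazachez.
Apply vowel harmony: sachizthopazachez → sechizthepezachez.

sechizthepezachez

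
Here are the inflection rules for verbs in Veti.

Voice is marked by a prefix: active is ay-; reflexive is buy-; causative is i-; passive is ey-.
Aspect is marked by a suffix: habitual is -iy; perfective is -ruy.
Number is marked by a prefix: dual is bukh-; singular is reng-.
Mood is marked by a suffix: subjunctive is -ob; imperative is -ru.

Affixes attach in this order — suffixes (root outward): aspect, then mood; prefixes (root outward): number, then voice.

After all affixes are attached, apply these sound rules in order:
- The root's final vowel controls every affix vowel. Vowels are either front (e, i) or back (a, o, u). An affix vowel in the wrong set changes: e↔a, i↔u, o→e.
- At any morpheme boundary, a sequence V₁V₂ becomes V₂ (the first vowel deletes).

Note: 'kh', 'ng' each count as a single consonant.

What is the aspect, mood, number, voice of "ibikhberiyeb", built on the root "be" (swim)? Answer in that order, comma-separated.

perfective, subjunctive, dual, causative

Segment: i-bukh-be-ruy-ob.
aspect: -ruy → perfective.
mood: -ob → subjunctive.
number: bukh- → dual.
voice: i- → causative.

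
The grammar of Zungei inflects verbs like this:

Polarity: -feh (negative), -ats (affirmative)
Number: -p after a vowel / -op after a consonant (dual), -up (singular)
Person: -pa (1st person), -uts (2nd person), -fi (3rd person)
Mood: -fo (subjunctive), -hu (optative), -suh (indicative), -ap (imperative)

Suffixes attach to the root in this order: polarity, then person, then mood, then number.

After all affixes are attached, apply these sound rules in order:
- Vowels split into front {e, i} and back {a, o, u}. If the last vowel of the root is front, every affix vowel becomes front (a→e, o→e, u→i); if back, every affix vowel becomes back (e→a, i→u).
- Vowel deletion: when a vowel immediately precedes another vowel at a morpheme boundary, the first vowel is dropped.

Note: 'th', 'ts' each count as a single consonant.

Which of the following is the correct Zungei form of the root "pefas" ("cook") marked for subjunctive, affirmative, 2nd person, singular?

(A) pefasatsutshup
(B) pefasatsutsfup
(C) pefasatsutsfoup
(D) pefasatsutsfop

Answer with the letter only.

B

Attach polarity affirmative -ats → pefasats.
Attach person 2nd person -uts → pefasatsuts.
Attach mood subjunctive -fo → pefasatsutsfo.
Attach number singular -up → pefasatsutsfoup.
Vowel harmony: no change.
Apply vowel deletion: pefasatsutsfoup → pefasatsutsfup.
So the correct form is pefasatsutsfup, option (B).
(D) pefasatsutsfop is wrong: it uses dual instead of singular for number.
(C) pefasatsutsfoup is wrong: it fails to apply the sound rule(s).
(A) pefasatsutshup is wrong: it uses optative instead of subjunctive for mood.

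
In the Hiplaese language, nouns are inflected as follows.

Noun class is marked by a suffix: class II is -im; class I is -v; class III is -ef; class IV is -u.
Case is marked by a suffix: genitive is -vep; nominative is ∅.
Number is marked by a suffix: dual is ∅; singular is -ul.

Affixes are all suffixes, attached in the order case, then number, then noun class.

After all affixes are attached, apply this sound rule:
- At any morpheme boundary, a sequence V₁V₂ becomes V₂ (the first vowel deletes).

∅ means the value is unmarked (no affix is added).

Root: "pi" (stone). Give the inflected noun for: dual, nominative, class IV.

case = nominative: zero marking, form stays pi.
number = dual: zero marking, form stays pi.
Attach noun class class IV -u → piu.
Apply vowel deletion: piu → pu.

pu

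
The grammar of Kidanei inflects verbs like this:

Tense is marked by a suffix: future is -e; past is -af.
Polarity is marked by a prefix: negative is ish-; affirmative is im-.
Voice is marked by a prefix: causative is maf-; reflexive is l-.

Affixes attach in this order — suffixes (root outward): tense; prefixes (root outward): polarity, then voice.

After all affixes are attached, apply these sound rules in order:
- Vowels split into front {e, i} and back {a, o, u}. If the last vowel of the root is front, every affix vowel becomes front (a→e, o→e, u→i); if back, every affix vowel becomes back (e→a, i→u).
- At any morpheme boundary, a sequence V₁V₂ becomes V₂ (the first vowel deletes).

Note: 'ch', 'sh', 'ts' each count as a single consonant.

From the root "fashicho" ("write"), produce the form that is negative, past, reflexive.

Attach polarity negative ish- → ishfashicho.
Attach voice reflexive l- → lishfashicho.
Attach tense past -af → lishfashichoaf.
Apply vowel harmony: lishfashichoaf → lushfashichoaf.
Apply vowel deletion: lushfashichoaf → lushfashichaf.

lushfashichaf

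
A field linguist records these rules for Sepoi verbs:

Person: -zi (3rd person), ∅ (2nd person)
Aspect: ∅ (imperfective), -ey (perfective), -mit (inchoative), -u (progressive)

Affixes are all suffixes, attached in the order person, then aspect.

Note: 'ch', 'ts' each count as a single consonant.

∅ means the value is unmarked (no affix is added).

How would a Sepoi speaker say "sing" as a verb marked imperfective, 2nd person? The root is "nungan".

person = 2nd person: zero marking, form stays nungan.
aspect = imperfective: zero marking, form stays nungan.

nungan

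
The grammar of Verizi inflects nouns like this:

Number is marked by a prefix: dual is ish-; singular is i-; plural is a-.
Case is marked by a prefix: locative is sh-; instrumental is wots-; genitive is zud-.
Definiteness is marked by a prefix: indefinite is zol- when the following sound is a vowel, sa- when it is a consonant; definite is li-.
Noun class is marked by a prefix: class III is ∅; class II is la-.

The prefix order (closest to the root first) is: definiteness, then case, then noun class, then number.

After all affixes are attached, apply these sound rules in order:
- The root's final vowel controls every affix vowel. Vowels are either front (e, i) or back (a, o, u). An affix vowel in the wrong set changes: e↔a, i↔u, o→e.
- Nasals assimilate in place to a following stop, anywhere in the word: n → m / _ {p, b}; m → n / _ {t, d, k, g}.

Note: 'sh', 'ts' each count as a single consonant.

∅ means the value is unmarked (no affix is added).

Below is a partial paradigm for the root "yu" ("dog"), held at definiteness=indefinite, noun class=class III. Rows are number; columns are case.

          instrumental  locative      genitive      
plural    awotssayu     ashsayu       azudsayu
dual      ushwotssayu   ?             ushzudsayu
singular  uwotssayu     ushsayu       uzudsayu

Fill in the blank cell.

ushshsayu

Attach definiteness indefinite sa- (before consonant 'y') → sayu.
Attach case locative sh- → shsayu.
noun class = class III: zero marking, form stays shsayu.
Attach number dual ish- → ishshsayu.
Apply vowel harmony: ishshsayu → ushshsayu.
Nasal assimilation: no change.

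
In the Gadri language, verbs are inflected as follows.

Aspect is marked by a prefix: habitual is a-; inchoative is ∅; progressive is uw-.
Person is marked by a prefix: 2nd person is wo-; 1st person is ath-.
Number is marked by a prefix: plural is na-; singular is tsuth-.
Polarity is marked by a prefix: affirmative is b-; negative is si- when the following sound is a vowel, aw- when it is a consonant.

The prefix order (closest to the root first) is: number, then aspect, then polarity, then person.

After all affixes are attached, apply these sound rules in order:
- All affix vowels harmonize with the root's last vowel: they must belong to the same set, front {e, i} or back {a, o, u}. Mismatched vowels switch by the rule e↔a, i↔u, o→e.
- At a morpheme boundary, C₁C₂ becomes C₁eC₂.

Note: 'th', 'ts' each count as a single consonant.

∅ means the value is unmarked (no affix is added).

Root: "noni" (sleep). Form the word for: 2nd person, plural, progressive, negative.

wesiiwenenoni

Attach number plural na- → nanoni.
Attach aspect progressive uw- → uwnanoni.
Attach polarity negative si- (before vowel 'u') → siuwnanoni.
Attach person 2nd person wo- → wosiuwnanoni.
Apply vowel harmony: wosiuwnanoni → wesiiwnenoni.
Apply epenthesis: wesiiwnenoni → wesiiwenenoni.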